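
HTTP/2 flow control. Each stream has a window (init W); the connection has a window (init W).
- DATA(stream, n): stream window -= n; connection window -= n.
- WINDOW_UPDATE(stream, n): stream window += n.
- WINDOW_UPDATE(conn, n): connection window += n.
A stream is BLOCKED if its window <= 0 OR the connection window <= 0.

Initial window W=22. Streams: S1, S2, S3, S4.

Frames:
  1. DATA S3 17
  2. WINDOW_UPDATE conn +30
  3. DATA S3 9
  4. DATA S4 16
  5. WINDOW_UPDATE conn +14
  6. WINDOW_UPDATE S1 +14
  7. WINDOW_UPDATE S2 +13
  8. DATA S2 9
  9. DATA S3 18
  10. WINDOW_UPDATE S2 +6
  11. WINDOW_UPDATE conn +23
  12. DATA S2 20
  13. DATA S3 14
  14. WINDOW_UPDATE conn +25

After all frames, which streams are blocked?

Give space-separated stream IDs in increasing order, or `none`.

Op 1: conn=5 S1=22 S2=22 S3=5 S4=22 blocked=[]
Op 2: conn=35 S1=22 S2=22 S3=5 S4=22 blocked=[]
Op 3: conn=26 S1=22 S2=22 S3=-4 S4=22 blocked=[3]
Op 4: conn=10 S1=22 S2=22 S3=-4 S4=6 blocked=[3]
Op 5: conn=24 S1=22 S2=22 S3=-4 S4=6 blocked=[3]
Op 6: conn=24 S1=36 S2=22 S3=-4 S4=6 blocked=[3]
Op 7: conn=24 S1=36 S2=35 S3=-4 S4=6 blocked=[3]
Op 8: conn=15 S1=36 S2=26 S3=-4 S4=6 blocked=[3]
Op 9: conn=-3 S1=36 S2=26 S3=-22 S4=6 blocked=[1, 2, 3, 4]
Op 10: conn=-3 S1=36 S2=32 S3=-22 S4=6 blocked=[1, 2, 3, 4]
Op 11: conn=20 S1=36 S2=32 S3=-22 S4=6 blocked=[3]
Op 12: conn=0 S1=36 S2=12 S3=-22 S4=6 blocked=[1, 2, 3, 4]
Op 13: conn=-14 S1=36 S2=12 S3=-36 S4=6 blocked=[1, 2, 3, 4]
Op 14: conn=11 S1=36 S2=12 S3=-36 S4=6 blocked=[3]

Answer: S3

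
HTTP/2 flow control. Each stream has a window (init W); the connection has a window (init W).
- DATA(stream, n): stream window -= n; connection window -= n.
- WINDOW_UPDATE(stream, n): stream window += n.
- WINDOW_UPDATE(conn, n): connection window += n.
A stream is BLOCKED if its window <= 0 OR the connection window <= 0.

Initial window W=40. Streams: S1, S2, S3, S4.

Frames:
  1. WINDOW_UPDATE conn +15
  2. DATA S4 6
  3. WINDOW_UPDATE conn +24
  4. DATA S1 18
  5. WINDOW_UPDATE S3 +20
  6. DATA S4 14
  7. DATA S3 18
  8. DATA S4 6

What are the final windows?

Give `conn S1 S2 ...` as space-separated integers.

Answer: 17 22 40 42 14

Derivation:
Op 1: conn=55 S1=40 S2=40 S3=40 S4=40 blocked=[]
Op 2: conn=49 S1=40 S2=40 S3=40 S4=34 blocked=[]
Op 3: conn=73 S1=40 S2=40 S3=40 S4=34 blocked=[]
Op 4: conn=55 S1=22 S2=40 S3=40 S4=34 blocked=[]
Op 5: conn=55 S1=22 S2=40 S3=60 S4=34 blocked=[]
Op 6: conn=41 S1=22 S2=40 S3=60 S4=20 blocked=[]
Op 7: conn=23 S1=22 S2=40 S3=42 S4=20 blocked=[]
Op 8: conn=17 S1=22 S2=40 S3=42 S4=14 blocked=[]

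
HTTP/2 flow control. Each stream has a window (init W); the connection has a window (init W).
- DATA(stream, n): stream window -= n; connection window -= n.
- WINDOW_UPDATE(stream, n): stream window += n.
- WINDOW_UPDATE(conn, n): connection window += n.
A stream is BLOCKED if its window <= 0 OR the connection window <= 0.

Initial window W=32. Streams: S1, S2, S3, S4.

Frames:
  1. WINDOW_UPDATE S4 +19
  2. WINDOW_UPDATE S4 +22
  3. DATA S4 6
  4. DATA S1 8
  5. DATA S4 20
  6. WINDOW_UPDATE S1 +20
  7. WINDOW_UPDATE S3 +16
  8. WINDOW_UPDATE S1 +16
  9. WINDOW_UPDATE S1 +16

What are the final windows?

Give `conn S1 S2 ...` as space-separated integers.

Op 1: conn=32 S1=32 S2=32 S3=32 S4=51 blocked=[]
Op 2: conn=32 S1=32 S2=32 S3=32 S4=73 blocked=[]
Op 3: conn=26 S1=32 S2=32 S3=32 S4=67 blocked=[]
Op 4: conn=18 S1=24 S2=32 S3=32 S4=67 blocked=[]
Op 5: conn=-2 S1=24 S2=32 S3=32 S4=47 blocked=[1, 2, 3, 4]
Op 6: conn=-2 S1=44 S2=32 S3=32 S4=47 blocked=[1, 2, 3, 4]
Op 7: conn=-2 S1=44 S2=32 S3=48 S4=47 blocked=[1, 2, 3, 4]
Op 8: conn=-2 S1=60 S2=32 S3=48 S4=47 blocked=[1, 2, 3, 4]
Op 9: conn=-2 S1=76 S2=32 S3=48 S4=47 blocked=[1, 2, 3, 4]

Answer: -2 76 32 48 47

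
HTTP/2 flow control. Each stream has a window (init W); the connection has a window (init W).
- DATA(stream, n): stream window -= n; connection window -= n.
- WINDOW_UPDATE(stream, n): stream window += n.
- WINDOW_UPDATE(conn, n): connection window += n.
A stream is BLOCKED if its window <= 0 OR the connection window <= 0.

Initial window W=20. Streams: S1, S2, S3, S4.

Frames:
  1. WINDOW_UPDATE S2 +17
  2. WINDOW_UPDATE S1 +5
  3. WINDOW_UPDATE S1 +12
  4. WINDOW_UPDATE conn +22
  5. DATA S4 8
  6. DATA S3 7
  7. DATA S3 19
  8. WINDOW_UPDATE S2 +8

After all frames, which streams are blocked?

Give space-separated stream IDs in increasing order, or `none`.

Op 1: conn=20 S1=20 S2=37 S3=20 S4=20 blocked=[]
Op 2: conn=20 S1=25 S2=37 S3=20 S4=20 blocked=[]
Op 3: conn=20 S1=37 S2=37 S3=20 S4=20 blocked=[]
Op 4: conn=42 S1=37 S2=37 S3=20 S4=20 blocked=[]
Op 5: conn=34 S1=37 S2=37 S3=20 S4=12 blocked=[]
Op 6: conn=27 S1=37 S2=37 S3=13 S4=12 blocked=[]
Op 7: conn=8 S1=37 S2=37 S3=-6 S4=12 blocked=[3]
Op 8: conn=8 S1=37 S2=45 S3=-6 S4=12 blocked=[3]

Answer: S3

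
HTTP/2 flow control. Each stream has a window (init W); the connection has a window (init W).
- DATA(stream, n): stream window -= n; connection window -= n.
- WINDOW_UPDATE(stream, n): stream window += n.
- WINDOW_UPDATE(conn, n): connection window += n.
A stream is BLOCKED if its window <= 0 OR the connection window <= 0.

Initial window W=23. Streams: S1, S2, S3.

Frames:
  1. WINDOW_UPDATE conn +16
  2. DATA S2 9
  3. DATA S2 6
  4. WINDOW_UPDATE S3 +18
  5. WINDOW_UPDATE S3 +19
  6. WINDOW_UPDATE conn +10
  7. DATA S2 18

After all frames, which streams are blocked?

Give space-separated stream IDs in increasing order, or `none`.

Op 1: conn=39 S1=23 S2=23 S3=23 blocked=[]
Op 2: conn=30 S1=23 S2=14 S3=23 blocked=[]
Op 3: conn=24 S1=23 S2=8 S3=23 blocked=[]
Op 4: conn=24 S1=23 S2=8 S3=41 blocked=[]
Op 5: conn=24 S1=23 S2=8 S3=60 blocked=[]
Op 6: conn=34 S1=23 S2=8 S3=60 blocked=[]
Op 7: conn=16 S1=23 S2=-10 S3=60 blocked=[2]

Answer: S2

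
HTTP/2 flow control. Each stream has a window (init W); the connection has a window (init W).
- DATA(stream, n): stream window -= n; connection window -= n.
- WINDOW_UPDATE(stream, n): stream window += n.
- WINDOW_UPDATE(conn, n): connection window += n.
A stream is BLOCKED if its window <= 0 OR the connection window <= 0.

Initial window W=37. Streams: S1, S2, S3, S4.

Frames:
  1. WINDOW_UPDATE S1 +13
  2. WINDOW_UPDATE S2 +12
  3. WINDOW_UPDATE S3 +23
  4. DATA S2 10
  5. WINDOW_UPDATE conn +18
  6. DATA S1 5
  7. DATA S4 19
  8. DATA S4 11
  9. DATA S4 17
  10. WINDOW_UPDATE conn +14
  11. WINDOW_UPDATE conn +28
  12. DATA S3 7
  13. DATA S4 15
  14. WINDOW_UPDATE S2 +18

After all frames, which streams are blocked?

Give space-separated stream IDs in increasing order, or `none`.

Op 1: conn=37 S1=50 S2=37 S3=37 S4=37 blocked=[]
Op 2: conn=37 S1=50 S2=49 S3=37 S4=37 blocked=[]
Op 3: conn=37 S1=50 S2=49 S3=60 S4=37 blocked=[]
Op 4: conn=27 S1=50 S2=39 S3=60 S4=37 blocked=[]
Op 5: conn=45 S1=50 S2=39 S3=60 S4=37 blocked=[]
Op 6: conn=40 S1=45 S2=39 S3=60 S4=37 blocked=[]
Op 7: conn=21 S1=45 S2=39 S3=60 S4=18 blocked=[]
Op 8: conn=10 S1=45 S2=39 S3=60 S4=7 blocked=[]
Op 9: conn=-7 S1=45 S2=39 S3=60 S4=-10 blocked=[1, 2, 3, 4]
Op 10: conn=7 S1=45 S2=39 S3=60 S4=-10 blocked=[4]
Op 11: conn=35 S1=45 S2=39 S3=60 S4=-10 blocked=[4]
Op 12: conn=28 S1=45 S2=39 S3=53 S4=-10 blocked=[4]
Op 13: conn=13 S1=45 S2=39 S3=53 S4=-25 blocked=[4]
Op 14: conn=13 S1=45 S2=57 S3=53 S4=-25 blocked=[4]

Answer: S4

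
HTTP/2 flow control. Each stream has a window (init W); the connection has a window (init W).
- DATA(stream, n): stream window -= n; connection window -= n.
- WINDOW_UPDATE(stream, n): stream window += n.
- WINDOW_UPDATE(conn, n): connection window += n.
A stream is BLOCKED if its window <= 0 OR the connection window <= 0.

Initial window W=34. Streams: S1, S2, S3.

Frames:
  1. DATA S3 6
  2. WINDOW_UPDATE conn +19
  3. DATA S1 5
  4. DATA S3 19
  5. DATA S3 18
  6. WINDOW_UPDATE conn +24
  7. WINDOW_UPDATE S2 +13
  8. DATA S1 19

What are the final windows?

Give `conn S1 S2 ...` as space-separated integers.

Op 1: conn=28 S1=34 S2=34 S3=28 blocked=[]
Op 2: conn=47 S1=34 S2=34 S3=28 blocked=[]
Op 3: conn=42 S1=29 S2=34 S3=28 blocked=[]
Op 4: conn=23 S1=29 S2=34 S3=9 blocked=[]
Op 5: conn=5 S1=29 S2=34 S3=-9 blocked=[3]
Op 6: conn=29 S1=29 S2=34 S3=-9 blocked=[3]
Op 7: conn=29 S1=29 S2=47 S3=-9 blocked=[3]
Op 8: conn=10 S1=10 S2=47 S3=-9 blocked=[3]

Answer: 10 10 47 -9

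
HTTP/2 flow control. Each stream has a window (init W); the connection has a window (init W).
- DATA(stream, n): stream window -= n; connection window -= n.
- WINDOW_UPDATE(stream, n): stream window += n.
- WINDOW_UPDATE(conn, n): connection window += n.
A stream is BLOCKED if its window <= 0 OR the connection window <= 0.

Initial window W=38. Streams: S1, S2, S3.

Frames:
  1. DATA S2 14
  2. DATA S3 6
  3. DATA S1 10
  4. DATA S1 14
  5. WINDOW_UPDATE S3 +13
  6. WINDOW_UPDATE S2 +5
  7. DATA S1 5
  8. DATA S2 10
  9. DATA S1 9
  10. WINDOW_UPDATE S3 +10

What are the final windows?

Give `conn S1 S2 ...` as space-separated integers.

Op 1: conn=24 S1=38 S2=24 S3=38 blocked=[]
Op 2: conn=18 S1=38 S2=24 S3=32 blocked=[]
Op 3: conn=8 S1=28 S2=24 S3=32 blocked=[]
Op 4: conn=-6 S1=14 S2=24 S3=32 blocked=[1, 2, 3]
Op 5: conn=-6 S1=14 S2=24 S3=45 blocked=[1, 2, 3]
Op 6: conn=-6 S1=14 S2=29 S3=45 blocked=[1, 2, 3]
Op 7: conn=-11 S1=9 S2=29 S3=45 blocked=[1, 2, 3]
Op 8: conn=-21 S1=9 S2=19 S3=45 blocked=[1, 2, 3]
Op 9: conn=-30 S1=0 S2=19 S3=45 blocked=[1, 2, 3]
Op 10: conn=-30 S1=0 S2=19 S3=55 blocked=[1, 2, 3]

Answer: -30 0 19 55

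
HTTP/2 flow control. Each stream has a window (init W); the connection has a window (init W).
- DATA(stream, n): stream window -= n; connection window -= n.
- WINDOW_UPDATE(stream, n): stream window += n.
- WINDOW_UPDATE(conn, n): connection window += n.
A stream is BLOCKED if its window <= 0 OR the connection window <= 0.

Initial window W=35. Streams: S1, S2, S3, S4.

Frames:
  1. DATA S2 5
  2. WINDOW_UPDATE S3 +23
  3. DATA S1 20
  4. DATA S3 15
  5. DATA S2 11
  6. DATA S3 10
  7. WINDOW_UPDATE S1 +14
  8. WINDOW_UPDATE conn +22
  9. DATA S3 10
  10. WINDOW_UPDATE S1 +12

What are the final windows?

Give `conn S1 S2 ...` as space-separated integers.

Op 1: conn=30 S1=35 S2=30 S3=35 S4=35 blocked=[]
Op 2: conn=30 S1=35 S2=30 S3=58 S4=35 blocked=[]
Op 3: conn=10 S1=15 S2=30 S3=58 S4=35 blocked=[]
Op 4: conn=-5 S1=15 S2=30 S3=43 S4=35 blocked=[1, 2, 3, 4]
Op 5: conn=-16 S1=15 S2=19 S3=43 S4=35 blocked=[1, 2, 3, 4]
Op 6: conn=-26 S1=15 S2=19 S3=33 S4=35 blocked=[1, 2, 3, 4]
Op 7: conn=-26 S1=29 S2=19 S3=33 S4=35 blocked=[1, 2, 3, 4]
Op 8: conn=-4 S1=29 S2=19 S3=33 S4=35 blocked=[1, 2, 3, 4]
Op 9: conn=-14 S1=29 S2=19 S3=23 S4=35 blocked=[1, 2, 3, 4]
Op 10: conn=-14 S1=41 S2=19 S3=23 S4=35 blocked=[1, 2, 3, 4]

Answer: -14 41 19 23 35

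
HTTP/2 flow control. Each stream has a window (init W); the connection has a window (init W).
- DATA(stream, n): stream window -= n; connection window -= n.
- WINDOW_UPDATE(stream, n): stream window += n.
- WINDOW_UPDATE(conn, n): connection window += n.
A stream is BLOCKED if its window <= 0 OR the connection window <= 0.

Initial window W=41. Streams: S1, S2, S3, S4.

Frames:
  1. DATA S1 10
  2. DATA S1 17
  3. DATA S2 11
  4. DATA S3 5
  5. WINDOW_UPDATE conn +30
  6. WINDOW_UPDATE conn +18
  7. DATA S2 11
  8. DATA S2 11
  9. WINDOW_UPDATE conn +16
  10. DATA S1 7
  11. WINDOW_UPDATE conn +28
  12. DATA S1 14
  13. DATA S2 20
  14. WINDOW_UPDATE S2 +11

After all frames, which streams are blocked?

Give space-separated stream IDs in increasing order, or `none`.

Answer: S1 S2

Derivation:
Op 1: conn=31 S1=31 S2=41 S3=41 S4=41 blocked=[]
Op 2: conn=14 S1=14 S2=41 S3=41 S4=41 blocked=[]
Op 3: conn=3 S1=14 S2=30 S3=41 S4=41 blocked=[]
Op 4: conn=-2 S1=14 S2=30 S3=36 S4=41 blocked=[1, 2, 3, 4]
Op 5: conn=28 S1=14 S2=30 S3=36 S4=41 blocked=[]
Op 6: conn=46 S1=14 S2=30 S3=36 S4=41 blocked=[]
Op 7: conn=35 S1=14 S2=19 S3=36 S4=41 blocked=[]
Op 8: conn=24 S1=14 S2=8 S3=36 S4=41 blocked=[]
Op 9: conn=40 S1=14 S2=8 S3=36 S4=41 blocked=[]
Op 10: conn=33 S1=7 S2=8 S3=36 S4=41 blocked=[]
Op 11: conn=61 S1=7 S2=8 S3=36 S4=41 blocked=[]
Op 12: conn=47 S1=-7 S2=8 S3=36 S4=41 blocked=[1]
Op 13: conn=27 S1=-7 S2=-12 S3=36 S4=41 blocked=[1, 2]
Op 14: conn=27 S1=-7 S2=-1 S3=36 S4=41 blocked=[1, 2]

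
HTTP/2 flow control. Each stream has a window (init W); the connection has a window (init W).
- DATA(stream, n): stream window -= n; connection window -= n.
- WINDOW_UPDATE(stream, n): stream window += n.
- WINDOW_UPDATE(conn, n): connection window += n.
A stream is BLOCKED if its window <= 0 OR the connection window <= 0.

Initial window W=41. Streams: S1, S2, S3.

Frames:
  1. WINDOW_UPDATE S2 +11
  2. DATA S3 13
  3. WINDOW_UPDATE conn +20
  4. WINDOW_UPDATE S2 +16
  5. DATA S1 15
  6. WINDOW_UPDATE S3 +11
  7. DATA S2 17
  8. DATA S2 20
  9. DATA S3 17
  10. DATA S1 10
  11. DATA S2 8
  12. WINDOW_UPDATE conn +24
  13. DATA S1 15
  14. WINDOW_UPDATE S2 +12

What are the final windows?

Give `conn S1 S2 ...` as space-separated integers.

Answer: -30 1 35 22

Derivation:
Op 1: conn=41 S1=41 S2=52 S3=41 blocked=[]
Op 2: conn=28 S1=41 S2=52 S3=28 blocked=[]
Op 3: conn=48 S1=41 S2=52 S3=28 blocked=[]
Op 4: conn=48 S1=41 S2=68 S3=28 blocked=[]
Op 5: conn=33 S1=26 S2=68 S3=28 blocked=[]
Op 6: conn=33 S1=26 S2=68 S3=39 blocked=[]
Op 7: conn=16 S1=26 S2=51 S3=39 blocked=[]
Op 8: conn=-4 S1=26 S2=31 S3=39 blocked=[1, 2, 3]
Op 9: conn=-21 S1=26 S2=31 S3=22 blocked=[1, 2, 3]
Op 10: conn=-31 S1=16 S2=31 S3=22 blocked=[1, 2, 3]
Op 11: conn=-39 S1=16 S2=23 S3=22 blocked=[1, 2, 3]
Op 12: conn=-15 S1=16 S2=23 S3=22 blocked=[1, 2, 3]
Op 13: conn=-30 S1=1 S2=23 S3=22 blocked=[1, 2, 3]
Op 14: conn=-30 S1=1 S2=35 S3=22 blocked=[1, 2, 3]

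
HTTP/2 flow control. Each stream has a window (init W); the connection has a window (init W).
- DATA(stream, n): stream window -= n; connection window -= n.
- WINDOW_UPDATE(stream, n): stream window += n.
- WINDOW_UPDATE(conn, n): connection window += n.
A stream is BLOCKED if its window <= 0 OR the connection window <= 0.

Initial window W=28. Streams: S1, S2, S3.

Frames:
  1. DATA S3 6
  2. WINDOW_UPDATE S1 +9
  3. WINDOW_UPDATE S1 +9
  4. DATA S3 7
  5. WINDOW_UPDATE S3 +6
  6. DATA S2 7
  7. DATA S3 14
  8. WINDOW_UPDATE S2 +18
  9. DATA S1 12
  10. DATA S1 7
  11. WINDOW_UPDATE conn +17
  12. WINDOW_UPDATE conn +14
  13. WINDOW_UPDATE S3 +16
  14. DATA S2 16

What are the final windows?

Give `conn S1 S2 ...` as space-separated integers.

Answer: -10 27 23 23

Derivation:
Op 1: conn=22 S1=28 S2=28 S3=22 blocked=[]
Op 2: conn=22 S1=37 S2=28 S3=22 blocked=[]
Op 3: conn=22 S1=46 S2=28 S3=22 blocked=[]
Op 4: conn=15 S1=46 S2=28 S3=15 blocked=[]
Op 5: conn=15 S1=46 S2=28 S3=21 blocked=[]
Op 6: conn=8 S1=46 S2=21 S3=21 blocked=[]
Op 7: conn=-6 S1=46 S2=21 S3=7 blocked=[1, 2, 3]
Op 8: conn=-6 S1=46 S2=39 S3=7 blocked=[1, 2, 3]
Op 9: conn=-18 S1=34 S2=39 S3=7 blocked=[1, 2, 3]
Op 10: conn=-25 S1=27 S2=39 S3=7 blocked=[1, 2, 3]
Op 11: conn=-8 S1=27 S2=39 S3=7 blocked=[1, 2, 3]
Op 12: conn=6 S1=27 S2=39 S3=7 blocked=[]
Op 13: conn=6 S1=27 S2=39 S3=23 blocked=[]
Op 14: conn=-10 S1=27 S2=23 S3=23 blocked=[1, 2, 3]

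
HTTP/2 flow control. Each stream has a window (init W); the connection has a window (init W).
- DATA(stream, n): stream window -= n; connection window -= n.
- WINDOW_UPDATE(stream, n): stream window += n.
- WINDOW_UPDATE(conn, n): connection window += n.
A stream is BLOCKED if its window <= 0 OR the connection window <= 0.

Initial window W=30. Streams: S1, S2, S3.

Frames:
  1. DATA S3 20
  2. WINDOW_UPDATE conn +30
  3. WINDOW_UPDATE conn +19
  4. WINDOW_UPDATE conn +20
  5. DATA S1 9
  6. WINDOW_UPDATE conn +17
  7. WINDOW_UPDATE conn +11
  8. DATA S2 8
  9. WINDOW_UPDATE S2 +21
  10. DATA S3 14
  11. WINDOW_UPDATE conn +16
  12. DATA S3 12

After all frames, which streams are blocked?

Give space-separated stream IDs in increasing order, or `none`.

Answer: S3

Derivation:
Op 1: conn=10 S1=30 S2=30 S3=10 blocked=[]
Op 2: conn=40 S1=30 S2=30 S3=10 blocked=[]
Op 3: conn=59 S1=30 S2=30 S3=10 blocked=[]
Op 4: conn=79 S1=30 S2=30 S3=10 blocked=[]
Op 5: conn=70 S1=21 S2=30 S3=10 blocked=[]
Op 6: conn=87 S1=21 S2=30 S3=10 blocked=[]
Op 7: conn=98 S1=21 S2=30 S3=10 blocked=[]
Op 8: conn=90 S1=21 S2=22 S3=10 blocked=[]
Op 9: conn=90 S1=21 S2=43 S3=10 blocked=[]
Op 10: conn=76 S1=21 S2=43 S3=-4 blocked=[3]
Op 11: conn=92 S1=21 S2=43 S3=-4 blocked=[3]
Op 12: conn=80 S1=21 S2=43 S3=-16 blocked=[3]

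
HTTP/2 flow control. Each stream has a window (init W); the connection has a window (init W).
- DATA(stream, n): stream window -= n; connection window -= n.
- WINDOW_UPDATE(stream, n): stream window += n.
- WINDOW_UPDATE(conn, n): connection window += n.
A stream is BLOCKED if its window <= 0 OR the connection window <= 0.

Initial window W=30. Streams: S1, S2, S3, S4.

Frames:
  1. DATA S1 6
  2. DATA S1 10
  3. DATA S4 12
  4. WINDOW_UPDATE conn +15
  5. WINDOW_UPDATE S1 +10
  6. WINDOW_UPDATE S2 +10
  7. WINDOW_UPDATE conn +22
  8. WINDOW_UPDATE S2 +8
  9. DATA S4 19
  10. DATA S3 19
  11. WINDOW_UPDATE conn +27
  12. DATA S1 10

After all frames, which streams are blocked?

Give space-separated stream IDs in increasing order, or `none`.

Answer: S4

Derivation:
Op 1: conn=24 S1=24 S2=30 S3=30 S4=30 blocked=[]
Op 2: conn=14 S1=14 S2=30 S3=30 S4=30 blocked=[]
Op 3: conn=2 S1=14 S2=30 S3=30 S4=18 blocked=[]
Op 4: conn=17 S1=14 S2=30 S3=30 S4=18 blocked=[]
Op 5: conn=17 S1=24 S2=30 S3=30 S4=18 blocked=[]
Op 6: conn=17 S1=24 S2=40 S3=30 S4=18 blocked=[]
Op 7: conn=39 S1=24 S2=40 S3=30 S4=18 blocked=[]
Op 8: conn=39 S1=24 S2=48 S3=30 S4=18 blocked=[]
Op 9: conn=20 S1=24 S2=48 S3=30 S4=-1 blocked=[4]
Op 10: conn=1 S1=24 S2=48 S3=11 S4=-1 blocked=[4]
Op 11: conn=28 S1=24 S2=48 S3=11 S4=-1 blocked=[4]
Op 12: conn=18 S1=14 S2=48 S3=11 S4=-1 blocked=[4]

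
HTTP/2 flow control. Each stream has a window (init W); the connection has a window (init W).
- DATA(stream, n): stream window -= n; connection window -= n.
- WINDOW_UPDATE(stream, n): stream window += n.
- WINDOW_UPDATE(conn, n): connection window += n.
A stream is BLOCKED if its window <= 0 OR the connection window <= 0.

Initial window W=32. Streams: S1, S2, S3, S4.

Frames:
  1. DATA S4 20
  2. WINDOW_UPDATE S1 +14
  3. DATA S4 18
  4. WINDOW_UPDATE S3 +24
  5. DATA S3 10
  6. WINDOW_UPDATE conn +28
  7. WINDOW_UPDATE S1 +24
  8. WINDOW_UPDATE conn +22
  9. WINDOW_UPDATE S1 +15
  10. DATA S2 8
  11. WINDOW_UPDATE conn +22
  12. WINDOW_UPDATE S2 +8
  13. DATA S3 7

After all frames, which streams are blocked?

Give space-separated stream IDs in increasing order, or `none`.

Op 1: conn=12 S1=32 S2=32 S3=32 S4=12 blocked=[]
Op 2: conn=12 S1=46 S2=32 S3=32 S4=12 blocked=[]
Op 3: conn=-6 S1=46 S2=32 S3=32 S4=-6 blocked=[1, 2, 3, 4]
Op 4: conn=-6 S1=46 S2=32 S3=56 S4=-6 blocked=[1, 2, 3, 4]
Op 5: conn=-16 S1=46 S2=32 S3=46 S4=-6 blocked=[1, 2, 3, 4]
Op 6: conn=12 S1=46 S2=32 S3=46 S4=-6 blocked=[4]
Op 7: conn=12 S1=70 S2=32 S3=46 S4=-6 blocked=[4]
Op 8: conn=34 S1=70 S2=32 S3=46 S4=-6 blocked=[4]
Op 9: conn=34 S1=85 S2=32 S3=46 S4=-6 blocked=[4]
Op 10: conn=26 S1=85 S2=24 S3=46 S4=-6 blocked=[4]
Op 11: conn=48 S1=85 S2=24 S3=46 S4=-6 blocked=[4]
Op 12: conn=48 S1=85 S2=32 S3=46 S4=-6 blocked=[4]
Op 13: conn=41 S1=85 S2=32 S3=39 S4=-6 blocked=[4]

Answer: S4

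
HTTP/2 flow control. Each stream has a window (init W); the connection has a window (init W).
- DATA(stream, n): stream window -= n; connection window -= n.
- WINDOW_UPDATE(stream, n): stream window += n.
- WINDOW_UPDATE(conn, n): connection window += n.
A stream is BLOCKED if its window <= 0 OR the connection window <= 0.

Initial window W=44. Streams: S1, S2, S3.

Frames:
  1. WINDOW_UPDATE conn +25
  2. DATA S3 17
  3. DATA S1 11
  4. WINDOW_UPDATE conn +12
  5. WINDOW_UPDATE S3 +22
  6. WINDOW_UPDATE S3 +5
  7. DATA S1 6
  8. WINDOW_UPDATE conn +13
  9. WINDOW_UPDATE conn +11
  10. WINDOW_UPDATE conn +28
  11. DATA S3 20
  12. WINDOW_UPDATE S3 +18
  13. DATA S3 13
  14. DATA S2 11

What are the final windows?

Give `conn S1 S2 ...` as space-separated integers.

Op 1: conn=69 S1=44 S2=44 S3=44 blocked=[]
Op 2: conn=52 S1=44 S2=44 S3=27 blocked=[]
Op 3: conn=41 S1=33 S2=44 S3=27 blocked=[]
Op 4: conn=53 S1=33 S2=44 S3=27 blocked=[]
Op 5: conn=53 S1=33 S2=44 S3=49 blocked=[]
Op 6: conn=53 S1=33 S2=44 S3=54 blocked=[]
Op 7: conn=47 S1=27 S2=44 S3=54 blocked=[]
Op 8: conn=60 S1=27 S2=44 S3=54 blocked=[]
Op 9: conn=71 S1=27 S2=44 S3=54 blocked=[]
Op 10: conn=99 S1=27 S2=44 S3=54 blocked=[]
Op 11: conn=79 S1=27 S2=44 S3=34 blocked=[]
Op 12: conn=79 S1=27 S2=44 S3=52 blocked=[]
Op 13: conn=66 S1=27 S2=44 S3=39 blocked=[]
Op 14: conn=55 S1=27 S2=33 S3=39 blocked=[]

Answer: 55 27 33 39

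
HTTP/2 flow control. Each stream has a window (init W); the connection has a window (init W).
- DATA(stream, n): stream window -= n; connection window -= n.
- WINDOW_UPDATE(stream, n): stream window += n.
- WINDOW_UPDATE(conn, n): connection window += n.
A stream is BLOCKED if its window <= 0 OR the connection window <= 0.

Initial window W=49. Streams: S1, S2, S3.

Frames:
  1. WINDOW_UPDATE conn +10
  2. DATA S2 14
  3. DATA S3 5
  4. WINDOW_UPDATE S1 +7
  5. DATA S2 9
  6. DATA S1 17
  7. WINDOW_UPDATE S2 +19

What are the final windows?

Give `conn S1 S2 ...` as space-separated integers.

Answer: 14 39 45 44

Derivation:
Op 1: conn=59 S1=49 S2=49 S3=49 blocked=[]
Op 2: conn=45 S1=49 S2=35 S3=49 blocked=[]
Op 3: conn=40 S1=49 S2=35 S3=44 blocked=[]
Op 4: conn=40 S1=56 S2=35 S3=44 blocked=[]
Op 5: conn=31 S1=56 S2=26 S3=44 blocked=[]
Op 6: conn=14 S1=39 S2=26 S3=44 blocked=[]
Op 7: conn=14 S1=39 S2=45 S3=44 blocked=[]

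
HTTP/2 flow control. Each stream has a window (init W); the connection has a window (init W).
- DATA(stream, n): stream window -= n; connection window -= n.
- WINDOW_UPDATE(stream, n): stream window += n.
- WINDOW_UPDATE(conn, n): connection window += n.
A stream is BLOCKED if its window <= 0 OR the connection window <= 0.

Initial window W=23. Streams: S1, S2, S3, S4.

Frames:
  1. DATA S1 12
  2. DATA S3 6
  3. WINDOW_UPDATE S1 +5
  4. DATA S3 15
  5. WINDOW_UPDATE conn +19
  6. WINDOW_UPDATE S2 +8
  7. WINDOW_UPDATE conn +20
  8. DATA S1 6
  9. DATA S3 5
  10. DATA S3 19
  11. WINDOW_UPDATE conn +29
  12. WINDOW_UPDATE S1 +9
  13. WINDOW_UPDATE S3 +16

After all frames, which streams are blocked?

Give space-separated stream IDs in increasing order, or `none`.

Answer: S3

Derivation:
Op 1: conn=11 S1=11 S2=23 S3=23 S4=23 blocked=[]
Op 2: conn=5 S1=11 S2=23 S3=17 S4=23 blocked=[]
Op 3: conn=5 S1=16 S2=23 S3=17 S4=23 blocked=[]
Op 4: conn=-10 S1=16 S2=23 S3=2 S4=23 blocked=[1, 2, 3, 4]
Op 5: conn=9 S1=16 S2=23 S3=2 S4=23 blocked=[]
Op 6: conn=9 S1=16 S2=31 S3=2 S4=23 blocked=[]
Op 7: conn=29 S1=16 S2=31 S3=2 S4=23 blocked=[]
Op 8: conn=23 S1=10 S2=31 S3=2 S4=23 blocked=[]
Op 9: conn=18 S1=10 S2=31 S3=-3 S4=23 blocked=[3]
Op 10: conn=-1 S1=10 S2=31 S3=-22 S4=23 blocked=[1, 2, 3, 4]
Op 11: conn=28 S1=10 S2=31 S3=-22 S4=23 blocked=[3]
Op 12: conn=28 S1=19 S2=31 S3=-22 S4=23 blocked=[3]
Op 13: conn=28 S1=19 S2=31 S3=-6 S4=23 blocked=[3]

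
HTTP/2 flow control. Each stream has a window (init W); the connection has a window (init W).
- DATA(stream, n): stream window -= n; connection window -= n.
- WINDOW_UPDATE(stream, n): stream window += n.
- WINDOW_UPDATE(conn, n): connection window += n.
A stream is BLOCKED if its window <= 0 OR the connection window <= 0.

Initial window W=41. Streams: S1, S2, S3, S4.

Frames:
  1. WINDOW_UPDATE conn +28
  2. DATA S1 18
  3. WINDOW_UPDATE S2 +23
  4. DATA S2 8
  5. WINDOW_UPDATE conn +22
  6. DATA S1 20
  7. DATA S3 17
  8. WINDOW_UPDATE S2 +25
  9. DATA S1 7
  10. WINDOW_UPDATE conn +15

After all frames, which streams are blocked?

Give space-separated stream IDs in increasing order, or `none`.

Answer: S1

Derivation:
Op 1: conn=69 S1=41 S2=41 S3=41 S4=41 blocked=[]
Op 2: conn=51 S1=23 S2=41 S3=41 S4=41 blocked=[]
Op 3: conn=51 S1=23 S2=64 S3=41 S4=41 blocked=[]
Op 4: conn=43 S1=23 S2=56 S3=41 S4=41 blocked=[]
Op 5: conn=65 S1=23 S2=56 S3=41 S4=41 blocked=[]
Op 6: conn=45 S1=3 S2=56 S3=41 S4=41 blocked=[]
Op 7: conn=28 S1=3 S2=56 S3=24 S4=41 blocked=[]
Op 8: conn=28 S1=3 S2=81 S3=24 S4=41 blocked=[]
Op 9: conn=21 S1=-4 S2=81 S3=24 S4=41 blocked=[1]
Op 10: conn=36 S1=-4 S2=81 S3=24 S4=41 blocked=[1]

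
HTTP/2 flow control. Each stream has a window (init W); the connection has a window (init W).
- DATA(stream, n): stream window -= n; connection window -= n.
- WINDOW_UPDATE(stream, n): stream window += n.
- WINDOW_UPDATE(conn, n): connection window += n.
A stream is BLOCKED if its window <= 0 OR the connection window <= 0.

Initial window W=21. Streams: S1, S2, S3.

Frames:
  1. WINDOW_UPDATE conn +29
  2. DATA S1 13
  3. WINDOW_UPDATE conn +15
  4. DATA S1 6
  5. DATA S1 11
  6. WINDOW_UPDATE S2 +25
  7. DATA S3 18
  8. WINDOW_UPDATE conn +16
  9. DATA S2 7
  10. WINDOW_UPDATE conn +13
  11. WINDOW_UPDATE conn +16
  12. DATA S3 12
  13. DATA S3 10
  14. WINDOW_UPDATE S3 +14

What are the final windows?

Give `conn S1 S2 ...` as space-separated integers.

Op 1: conn=50 S1=21 S2=21 S3=21 blocked=[]
Op 2: conn=37 S1=8 S2=21 S3=21 blocked=[]
Op 3: conn=52 S1=8 S2=21 S3=21 blocked=[]
Op 4: conn=46 S1=2 S2=21 S3=21 blocked=[]
Op 5: conn=35 S1=-9 S2=21 S3=21 blocked=[1]
Op 6: conn=35 S1=-9 S2=46 S3=21 blocked=[1]
Op 7: conn=17 S1=-9 S2=46 S3=3 blocked=[1]
Op 8: conn=33 S1=-9 S2=46 S3=3 blocked=[1]
Op 9: conn=26 S1=-9 S2=39 S3=3 blocked=[1]
Op 10: conn=39 S1=-9 S2=39 S3=3 blocked=[1]
Op 11: conn=55 S1=-9 S2=39 S3=3 blocked=[1]
Op 12: conn=43 S1=-9 S2=39 S3=-9 blocked=[1, 3]
Op 13: conn=33 S1=-9 S2=39 S3=-19 blocked=[1, 3]
Op 14: conn=33 S1=-9 S2=39 S3=-5 blocked=[1, 3]

Answer: 33 -9 39 -5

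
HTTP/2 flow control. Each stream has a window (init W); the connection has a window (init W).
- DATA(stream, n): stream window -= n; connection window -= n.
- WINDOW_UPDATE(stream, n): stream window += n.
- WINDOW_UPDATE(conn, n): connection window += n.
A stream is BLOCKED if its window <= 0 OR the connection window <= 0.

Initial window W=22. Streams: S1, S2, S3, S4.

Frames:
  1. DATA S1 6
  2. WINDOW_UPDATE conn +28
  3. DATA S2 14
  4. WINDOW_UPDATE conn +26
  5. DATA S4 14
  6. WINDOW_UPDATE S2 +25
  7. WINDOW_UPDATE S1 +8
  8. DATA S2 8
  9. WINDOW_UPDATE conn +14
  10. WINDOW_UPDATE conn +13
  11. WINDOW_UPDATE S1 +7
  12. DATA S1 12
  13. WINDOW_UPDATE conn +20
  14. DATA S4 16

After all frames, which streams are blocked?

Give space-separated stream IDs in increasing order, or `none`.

Op 1: conn=16 S1=16 S2=22 S3=22 S4=22 blocked=[]
Op 2: conn=44 S1=16 S2=22 S3=22 S4=22 blocked=[]
Op 3: conn=30 S1=16 S2=8 S3=22 S4=22 blocked=[]
Op 4: conn=56 S1=16 S2=8 S3=22 S4=22 blocked=[]
Op 5: conn=42 S1=16 S2=8 S3=22 S4=8 blocked=[]
Op 6: conn=42 S1=16 S2=33 S3=22 S4=8 blocked=[]
Op 7: conn=42 S1=24 S2=33 S3=22 S4=8 blocked=[]
Op 8: conn=34 S1=24 S2=25 S3=22 S4=8 blocked=[]
Op 9: conn=48 S1=24 S2=25 S3=22 S4=8 blocked=[]
Op 10: conn=61 S1=24 S2=25 S3=22 S4=8 blocked=[]
Op 11: conn=61 S1=31 S2=25 S3=22 S4=8 blocked=[]
Op 12: conn=49 S1=19 S2=25 S3=22 S4=8 blocked=[]
Op 13: conn=69 S1=19 S2=25 S3=22 S4=8 blocked=[]
Op 14: conn=53 S1=19 S2=25 S3=22 S4=-8 blocked=[4]

Answer: S4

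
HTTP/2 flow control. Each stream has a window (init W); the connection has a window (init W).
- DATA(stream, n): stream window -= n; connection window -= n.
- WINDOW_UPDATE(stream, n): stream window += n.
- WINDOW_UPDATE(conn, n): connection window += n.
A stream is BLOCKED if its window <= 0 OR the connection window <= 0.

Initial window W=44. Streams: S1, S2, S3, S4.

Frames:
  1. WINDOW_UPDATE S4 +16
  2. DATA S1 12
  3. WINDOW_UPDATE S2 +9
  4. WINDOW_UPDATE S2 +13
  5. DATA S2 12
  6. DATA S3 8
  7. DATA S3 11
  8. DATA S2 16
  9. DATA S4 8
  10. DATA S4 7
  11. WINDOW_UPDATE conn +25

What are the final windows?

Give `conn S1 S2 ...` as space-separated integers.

Answer: -5 32 38 25 45

Derivation:
Op 1: conn=44 S1=44 S2=44 S3=44 S4=60 blocked=[]
Op 2: conn=32 S1=32 S2=44 S3=44 S4=60 blocked=[]
Op 3: conn=32 S1=32 S2=53 S3=44 S4=60 blocked=[]
Op 4: conn=32 S1=32 S2=66 S3=44 S4=60 blocked=[]
Op 5: conn=20 S1=32 S2=54 S3=44 S4=60 blocked=[]
Op 6: conn=12 S1=32 S2=54 S3=36 S4=60 blocked=[]
Op 7: conn=1 S1=32 S2=54 S3=25 S4=60 blocked=[]
Op 8: conn=-15 S1=32 S2=38 S3=25 S4=60 blocked=[1, 2, 3, 4]
Op 9: conn=-23 S1=32 S2=38 S3=25 S4=52 blocked=[1, 2, 3, 4]
Op 10: conn=-30 S1=32 S2=38 S3=25 S4=45 blocked=[1, 2, 3, 4]
Op 11: conn=-5 S1=32 S2=38 S3=25 S4=45 blocked=[1, 2, 3, 4]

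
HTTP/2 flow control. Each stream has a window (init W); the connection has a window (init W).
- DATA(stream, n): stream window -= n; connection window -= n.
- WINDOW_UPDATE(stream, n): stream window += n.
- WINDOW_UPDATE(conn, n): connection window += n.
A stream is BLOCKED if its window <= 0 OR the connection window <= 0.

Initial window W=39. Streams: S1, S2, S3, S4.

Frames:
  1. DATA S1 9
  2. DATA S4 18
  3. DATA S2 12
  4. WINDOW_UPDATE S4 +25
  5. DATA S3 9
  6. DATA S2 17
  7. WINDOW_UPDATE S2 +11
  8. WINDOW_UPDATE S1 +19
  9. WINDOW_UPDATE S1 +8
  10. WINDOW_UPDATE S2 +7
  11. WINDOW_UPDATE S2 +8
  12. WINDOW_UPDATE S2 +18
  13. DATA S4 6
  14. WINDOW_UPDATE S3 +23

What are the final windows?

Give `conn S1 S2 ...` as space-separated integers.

Op 1: conn=30 S1=30 S2=39 S3=39 S4=39 blocked=[]
Op 2: conn=12 S1=30 S2=39 S3=39 S4=21 blocked=[]
Op 3: conn=0 S1=30 S2=27 S3=39 S4=21 blocked=[1, 2, 3, 4]
Op 4: conn=0 S1=30 S2=27 S3=39 S4=46 blocked=[1, 2, 3, 4]
Op 5: conn=-9 S1=30 S2=27 S3=30 S4=46 blocked=[1, 2, 3, 4]
Op 6: conn=-26 S1=30 S2=10 S3=30 S4=46 blocked=[1, 2, 3, 4]
Op 7: conn=-26 S1=30 S2=21 S3=30 S4=46 blocked=[1, 2, 3, 4]
Op 8: conn=-26 S1=49 S2=21 S3=30 S4=46 blocked=[1, 2, 3, 4]
Op 9: conn=-26 S1=57 S2=21 S3=30 S4=46 blocked=[1, 2, 3, 4]
Op 10: conn=-26 S1=57 S2=28 S3=30 S4=46 blocked=[1, 2, 3, 4]
Op 11: conn=-26 S1=57 S2=36 S3=30 S4=46 blocked=[1, 2, 3, 4]
Op 12: conn=-26 S1=57 S2=54 S3=30 S4=46 blocked=[1, 2, 3, 4]
Op 13: conn=-32 S1=57 S2=54 S3=30 S4=40 blocked=[1, 2, 3, 4]
Op 14: conn=-32 S1=57 S2=54 S3=53 S4=40 blocked=[1, 2, 3, 4]

Answer: -32 57 54 53 40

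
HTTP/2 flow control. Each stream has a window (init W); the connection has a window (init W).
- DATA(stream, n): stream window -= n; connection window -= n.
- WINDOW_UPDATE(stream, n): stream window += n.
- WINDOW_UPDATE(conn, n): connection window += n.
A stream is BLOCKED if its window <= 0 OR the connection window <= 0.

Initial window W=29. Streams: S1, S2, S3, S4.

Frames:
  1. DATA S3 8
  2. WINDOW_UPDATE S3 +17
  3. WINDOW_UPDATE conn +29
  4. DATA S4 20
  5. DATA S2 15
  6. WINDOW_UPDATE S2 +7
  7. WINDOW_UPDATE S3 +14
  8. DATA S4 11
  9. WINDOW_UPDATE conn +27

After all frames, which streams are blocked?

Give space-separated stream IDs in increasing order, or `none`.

Answer: S4

Derivation:
Op 1: conn=21 S1=29 S2=29 S3=21 S4=29 blocked=[]
Op 2: conn=21 S1=29 S2=29 S3=38 S4=29 blocked=[]
Op 3: conn=50 S1=29 S2=29 S3=38 S4=29 blocked=[]
Op 4: conn=30 S1=29 S2=29 S3=38 S4=9 blocked=[]
Op 5: conn=15 S1=29 S2=14 S3=38 S4=9 blocked=[]
Op 6: conn=15 S1=29 S2=21 S3=38 S4=9 blocked=[]
Op 7: conn=15 S1=29 S2=21 S3=52 S4=9 blocked=[]
Op 8: conn=4 S1=29 S2=21 S3=52 S4=-2 blocked=[4]
Op 9: conn=31 S1=29 S2=21 S3=52 S4=-2 blocked=[4]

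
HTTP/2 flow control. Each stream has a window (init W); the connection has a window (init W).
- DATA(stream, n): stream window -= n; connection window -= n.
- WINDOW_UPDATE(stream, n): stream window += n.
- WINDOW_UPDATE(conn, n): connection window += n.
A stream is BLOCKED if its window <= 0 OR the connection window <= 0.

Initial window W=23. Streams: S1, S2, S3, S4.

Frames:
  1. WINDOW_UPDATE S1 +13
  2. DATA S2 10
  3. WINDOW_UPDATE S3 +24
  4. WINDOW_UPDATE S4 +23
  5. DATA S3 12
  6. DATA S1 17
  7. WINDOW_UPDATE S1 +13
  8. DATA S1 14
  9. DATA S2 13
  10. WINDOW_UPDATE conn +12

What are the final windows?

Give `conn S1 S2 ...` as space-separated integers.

Answer: -31 18 0 35 46

Derivation:
Op 1: conn=23 S1=36 S2=23 S3=23 S4=23 blocked=[]
Op 2: conn=13 S1=36 S2=13 S3=23 S4=23 blocked=[]
Op 3: conn=13 S1=36 S2=13 S3=47 S4=23 blocked=[]
Op 4: conn=13 S1=36 S2=13 S3=47 S4=46 blocked=[]
Op 5: conn=1 S1=36 S2=13 S3=35 S4=46 blocked=[]
Op 6: conn=-16 S1=19 S2=13 S3=35 S4=46 blocked=[1, 2, 3, 4]
Op 7: conn=-16 S1=32 S2=13 S3=35 S4=46 blocked=[1, 2, 3, 4]
Op 8: conn=-30 S1=18 S2=13 S3=35 S4=46 blocked=[1, 2, 3, 4]
Op 9: conn=-43 S1=18 S2=0 S3=35 S4=46 blocked=[1, 2, 3, 4]
Op 10: conn=-31 S1=18 S2=0 S3=35 S4=46 blocked=[1, 2, 3, 4]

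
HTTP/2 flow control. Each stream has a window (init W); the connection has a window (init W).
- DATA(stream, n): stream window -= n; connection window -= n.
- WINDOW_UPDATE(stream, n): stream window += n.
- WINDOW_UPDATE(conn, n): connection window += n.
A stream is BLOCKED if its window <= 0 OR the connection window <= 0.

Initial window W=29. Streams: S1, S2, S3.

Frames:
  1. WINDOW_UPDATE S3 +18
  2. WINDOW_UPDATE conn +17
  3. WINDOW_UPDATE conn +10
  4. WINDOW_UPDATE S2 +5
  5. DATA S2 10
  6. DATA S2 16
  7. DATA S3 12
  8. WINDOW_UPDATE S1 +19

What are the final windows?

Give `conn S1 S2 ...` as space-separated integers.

Op 1: conn=29 S1=29 S2=29 S3=47 blocked=[]
Op 2: conn=46 S1=29 S2=29 S3=47 blocked=[]
Op 3: conn=56 S1=29 S2=29 S3=47 blocked=[]
Op 4: conn=56 S1=29 S2=34 S3=47 blocked=[]
Op 5: conn=46 S1=29 S2=24 S3=47 blocked=[]
Op 6: conn=30 S1=29 S2=8 S3=47 blocked=[]
Op 7: conn=18 S1=29 S2=8 S3=35 blocked=[]
Op 8: conn=18 S1=48 S2=8 S3=35 blocked=[]

Answer: 18 48 8 35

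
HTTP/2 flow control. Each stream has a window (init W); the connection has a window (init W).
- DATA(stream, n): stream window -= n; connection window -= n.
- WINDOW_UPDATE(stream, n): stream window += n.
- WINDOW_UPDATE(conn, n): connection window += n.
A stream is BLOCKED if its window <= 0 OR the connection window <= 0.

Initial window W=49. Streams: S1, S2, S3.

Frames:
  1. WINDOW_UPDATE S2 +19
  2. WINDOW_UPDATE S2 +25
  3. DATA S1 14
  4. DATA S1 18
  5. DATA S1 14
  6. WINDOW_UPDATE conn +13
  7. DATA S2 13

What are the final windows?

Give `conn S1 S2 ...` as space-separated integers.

Answer: 3 3 80 49

Derivation:
Op 1: conn=49 S1=49 S2=68 S3=49 blocked=[]
Op 2: conn=49 S1=49 S2=93 S3=49 blocked=[]
Op 3: conn=35 S1=35 S2=93 S3=49 blocked=[]
Op 4: conn=17 S1=17 S2=93 S3=49 blocked=[]
Op 5: conn=3 S1=3 S2=93 S3=49 blocked=[]
Op 6: conn=16 S1=3 S2=93 S3=49 blocked=[]
Op 7: conn=3 S1=3 S2=80 S3=49 blocked=[]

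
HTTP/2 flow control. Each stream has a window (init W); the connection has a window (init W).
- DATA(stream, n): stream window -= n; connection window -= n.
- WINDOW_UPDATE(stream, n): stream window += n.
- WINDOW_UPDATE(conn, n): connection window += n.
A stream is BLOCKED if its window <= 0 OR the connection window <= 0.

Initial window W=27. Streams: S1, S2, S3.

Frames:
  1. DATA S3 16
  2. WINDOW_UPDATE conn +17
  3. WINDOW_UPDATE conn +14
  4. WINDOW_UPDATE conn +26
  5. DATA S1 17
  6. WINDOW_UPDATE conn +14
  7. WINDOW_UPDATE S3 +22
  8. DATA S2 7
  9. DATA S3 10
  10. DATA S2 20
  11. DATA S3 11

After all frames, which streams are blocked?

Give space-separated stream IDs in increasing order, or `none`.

Answer: S2

Derivation:
Op 1: conn=11 S1=27 S2=27 S3=11 blocked=[]
Op 2: conn=28 S1=27 S2=27 S3=11 blocked=[]
Op 3: conn=42 S1=27 S2=27 S3=11 blocked=[]
Op 4: conn=68 S1=27 S2=27 S3=11 blocked=[]
Op 5: conn=51 S1=10 S2=27 S3=11 blocked=[]
Op 6: conn=65 S1=10 S2=27 S3=11 blocked=[]
Op 7: conn=65 S1=10 S2=27 S3=33 blocked=[]
Op 8: conn=58 S1=10 S2=20 S3=33 blocked=[]
Op 9: conn=48 S1=10 S2=20 S3=23 blocked=[]
Op 10: conn=28 S1=10 S2=0 S3=23 blocked=[2]
Op 11: conn=17 S1=10 S2=0 S3=12 blocked=[2]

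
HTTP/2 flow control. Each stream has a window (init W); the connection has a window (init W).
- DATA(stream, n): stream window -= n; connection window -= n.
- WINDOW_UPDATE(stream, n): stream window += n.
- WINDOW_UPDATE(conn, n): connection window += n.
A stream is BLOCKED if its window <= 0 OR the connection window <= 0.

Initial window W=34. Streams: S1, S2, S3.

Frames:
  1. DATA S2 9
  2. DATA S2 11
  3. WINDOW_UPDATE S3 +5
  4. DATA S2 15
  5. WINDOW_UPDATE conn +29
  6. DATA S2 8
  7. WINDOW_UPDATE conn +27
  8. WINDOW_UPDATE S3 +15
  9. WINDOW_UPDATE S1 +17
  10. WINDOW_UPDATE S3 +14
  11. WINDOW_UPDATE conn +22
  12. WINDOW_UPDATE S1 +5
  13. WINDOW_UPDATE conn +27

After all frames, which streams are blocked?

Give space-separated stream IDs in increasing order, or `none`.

Answer: S2

Derivation:
Op 1: conn=25 S1=34 S2=25 S3=34 blocked=[]
Op 2: conn=14 S1=34 S2=14 S3=34 blocked=[]
Op 3: conn=14 S1=34 S2=14 S3=39 blocked=[]
Op 4: conn=-1 S1=34 S2=-1 S3=39 blocked=[1, 2, 3]
Op 5: conn=28 S1=34 S2=-1 S3=39 blocked=[2]
Op 6: conn=20 S1=34 S2=-9 S3=39 blocked=[2]
Op 7: conn=47 S1=34 S2=-9 S3=39 blocked=[2]
Op 8: conn=47 S1=34 S2=-9 S3=54 blocked=[2]
Op 9: conn=47 S1=51 S2=-9 S3=54 blocked=[2]
Op 10: conn=47 S1=51 S2=-9 S3=68 blocked=[2]
Op 11: conn=69 S1=51 S2=-9 S3=68 blocked=[2]
Op 12: conn=69 S1=56 S2=-9 S3=68 blocked=[2]
Op 13: conn=96 S1=56 S2=-9 S3=68 blocked=[2]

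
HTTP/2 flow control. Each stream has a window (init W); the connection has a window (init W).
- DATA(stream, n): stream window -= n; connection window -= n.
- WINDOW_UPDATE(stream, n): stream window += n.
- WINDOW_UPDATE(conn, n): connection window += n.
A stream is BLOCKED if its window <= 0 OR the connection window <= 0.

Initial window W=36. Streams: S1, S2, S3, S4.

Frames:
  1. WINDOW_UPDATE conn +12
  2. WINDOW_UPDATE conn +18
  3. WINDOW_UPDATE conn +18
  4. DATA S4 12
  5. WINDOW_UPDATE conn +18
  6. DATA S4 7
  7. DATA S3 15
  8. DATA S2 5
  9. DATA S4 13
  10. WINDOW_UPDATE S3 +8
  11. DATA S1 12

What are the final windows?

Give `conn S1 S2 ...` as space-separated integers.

Answer: 38 24 31 29 4

Derivation:
Op 1: conn=48 S1=36 S2=36 S3=36 S4=36 blocked=[]
Op 2: conn=66 S1=36 S2=36 S3=36 S4=36 blocked=[]
Op 3: conn=84 S1=36 S2=36 S3=36 S4=36 blocked=[]
Op 4: conn=72 S1=36 S2=36 S3=36 S4=24 blocked=[]
Op 5: conn=90 S1=36 S2=36 S3=36 S4=24 blocked=[]
Op 6: conn=83 S1=36 S2=36 S3=36 S4=17 blocked=[]
Op 7: conn=68 S1=36 S2=36 S3=21 S4=17 blocked=[]
Op 8: conn=63 S1=36 S2=31 S3=21 S4=17 blocked=[]
Op 9: conn=50 S1=36 S2=31 S3=21 S4=4 blocked=[]
Op 10: conn=50 S1=36 S2=31 S3=29 S4=4 blocked=[]
Op 11: conn=38 S1=24 S2=31 S3=29 S4=4 blocked=[]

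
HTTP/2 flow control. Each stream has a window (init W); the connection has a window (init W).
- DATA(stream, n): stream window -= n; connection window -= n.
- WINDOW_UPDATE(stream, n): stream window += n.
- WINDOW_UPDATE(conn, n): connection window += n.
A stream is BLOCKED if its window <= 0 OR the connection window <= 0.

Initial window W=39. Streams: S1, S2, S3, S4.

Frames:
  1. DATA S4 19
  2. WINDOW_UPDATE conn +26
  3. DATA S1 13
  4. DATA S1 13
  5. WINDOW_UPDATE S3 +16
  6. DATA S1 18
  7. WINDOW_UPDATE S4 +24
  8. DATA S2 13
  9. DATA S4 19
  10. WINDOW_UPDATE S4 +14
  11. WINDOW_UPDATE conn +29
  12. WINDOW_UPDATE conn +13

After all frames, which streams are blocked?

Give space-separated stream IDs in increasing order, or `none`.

Answer: S1

Derivation:
Op 1: conn=20 S1=39 S2=39 S3=39 S4=20 blocked=[]
Op 2: conn=46 S1=39 S2=39 S3=39 S4=20 blocked=[]
Op 3: conn=33 S1=26 S2=39 S3=39 S4=20 blocked=[]
Op 4: conn=20 S1=13 S2=39 S3=39 S4=20 blocked=[]
Op 5: conn=20 S1=13 S2=39 S3=55 S4=20 blocked=[]
Op 6: conn=2 S1=-5 S2=39 S3=55 S4=20 blocked=[1]
Op 7: conn=2 S1=-5 S2=39 S3=55 S4=44 blocked=[1]
Op 8: conn=-11 S1=-5 S2=26 S3=55 S4=44 blocked=[1, 2, 3, 4]
Op 9: conn=-30 S1=-5 S2=26 S3=55 S4=25 blocked=[1, 2, 3, 4]
Op 10: conn=-30 S1=-5 S2=26 S3=55 S4=39 blocked=[1, 2, 3, 4]
Op 11: conn=-1 S1=-5 S2=26 S3=55 S4=39 blocked=[1, 2, 3, 4]
Op 12: conn=12 S1=-5 S2=26 S3=55 S4=39 blocked=[1]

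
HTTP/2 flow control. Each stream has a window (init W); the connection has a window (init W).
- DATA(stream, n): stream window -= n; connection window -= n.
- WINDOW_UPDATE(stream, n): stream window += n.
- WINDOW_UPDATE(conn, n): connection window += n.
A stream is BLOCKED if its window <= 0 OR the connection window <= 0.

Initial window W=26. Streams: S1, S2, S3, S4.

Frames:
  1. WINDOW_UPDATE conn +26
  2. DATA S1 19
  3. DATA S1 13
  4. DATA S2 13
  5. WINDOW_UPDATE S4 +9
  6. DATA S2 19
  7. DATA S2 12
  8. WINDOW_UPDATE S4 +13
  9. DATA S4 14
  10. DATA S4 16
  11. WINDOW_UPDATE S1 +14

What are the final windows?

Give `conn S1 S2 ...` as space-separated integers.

Op 1: conn=52 S1=26 S2=26 S3=26 S4=26 blocked=[]
Op 2: conn=33 S1=7 S2=26 S3=26 S4=26 blocked=[]
Op 3: conn=20 S1=-6 S2=26 S3=26 S4=26 blocked=[1]
Op 4: conn=7 S1=-6 S2=13 S3=26 S4=26 blocked=[1]
Op 5: conn=7 S1=-6 S2=13 S3=26 S4=35 blocked=[1]
Op 6: conn=-12 S1=-6 S2=-6 S3=26 S4=35 blocked=[1, 2, 3, 4]
Op 7: conn=-24 S1=-6 S2=-18 S3=26 S4=35 blocked=[1, 2, 3, 4]
Op 8: conn=-24 S1=-6 S2=-18 S3=26 S4=48 blocked=[1, 2, 3, 4]
Op 9: conn=-38 S1=-6 S2=-18 S3=26 S4=34 blocked=[1, 2, 3, 4]
Op 10: conn=-54 S1=-6 S2=-18 S3=26 S4=18 blocked=[1, 2, 3, 4]
Op 11: conn=-54 S1=8 S2=-18 S3=26 S4=18 blocked=[1, 2, 3, 4]

Answer: -54 8 -18 26 18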